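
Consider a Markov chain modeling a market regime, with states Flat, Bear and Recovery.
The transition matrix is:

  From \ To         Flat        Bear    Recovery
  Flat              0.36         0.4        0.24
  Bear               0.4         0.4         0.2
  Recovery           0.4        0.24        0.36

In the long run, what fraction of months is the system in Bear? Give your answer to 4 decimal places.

0.3590

Let the stationary distribution be π with π = πP and π_1 + π_2 + π_3 = 1.
π_1 = 0.36·π_1 + 0.4·π_2 + 0.4·π_3
π_2 = 0.4·π_1 + 0.4·π_2 + 0.24·π_3
Solving with the normalization constraint gives π = (0.3846, 0.3590, 0.2564).
So the stationary probability of Bear is 0.3590.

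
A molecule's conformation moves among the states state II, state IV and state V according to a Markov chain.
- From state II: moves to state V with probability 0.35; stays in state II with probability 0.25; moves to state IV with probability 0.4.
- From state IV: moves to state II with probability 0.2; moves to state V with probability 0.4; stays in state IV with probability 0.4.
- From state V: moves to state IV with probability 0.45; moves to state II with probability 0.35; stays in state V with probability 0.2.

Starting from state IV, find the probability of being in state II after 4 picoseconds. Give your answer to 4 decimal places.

0.2617

Propagate the distribution vector 4 picoseconds from state IV.
After 0 picoseconds: (0.0000, 1.0000, 0.0000)
After 1 picosecond: (0.2000, 0.4000, 0.4000)
After 2 picoseconds: (0.2700, 0.4200, 0.3100)
After 3 picoseconds: (0.2600, 0.4155, 0.3245)
After 4 picoseconds: (0.2617, 0.4162, 0.3221)
P(in state II after 4 picoseconds) = 0.2617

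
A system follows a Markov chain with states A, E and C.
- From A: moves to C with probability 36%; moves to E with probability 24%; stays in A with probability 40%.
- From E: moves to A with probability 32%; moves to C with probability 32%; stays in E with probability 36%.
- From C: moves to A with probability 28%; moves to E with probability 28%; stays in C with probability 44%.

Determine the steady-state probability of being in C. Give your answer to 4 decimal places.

Let the stationary distribution be π with π = πP and π_1 + π_2 + π_3 = 1.
π_1 = 0.4·π_1 + 0.32·π_2 + 0.28·π_3
π_2 = 0.24·π_1 + 0.36·π_2 + 0.28·π_3
Solving with the normalization constraint gives π = (0.3314, 0.2899, 0.3787).
So the stationary probability of C is 0.3787.

0.3787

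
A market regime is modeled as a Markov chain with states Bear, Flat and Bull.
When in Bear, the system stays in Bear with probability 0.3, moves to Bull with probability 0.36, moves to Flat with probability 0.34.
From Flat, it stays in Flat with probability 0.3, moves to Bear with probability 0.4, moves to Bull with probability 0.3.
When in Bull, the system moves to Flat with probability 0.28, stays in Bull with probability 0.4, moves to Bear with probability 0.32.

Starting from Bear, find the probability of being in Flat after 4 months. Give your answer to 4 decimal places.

0.3064

Propagate the distribution vector 4 months from Bear.
After 0 months: (1.0000, 0.0000, 0.0000)
After 1 month: (0.3000, 0.3400, 0.3600)
After 2 months: (0.3412, 0.3048, 0.3540)
After 3 months: (0.3376, 0.3066, 0.3559)
After 4 months: (0.3378, 0.3064, 0.3558)
P(in Flat after 4 months) = 0.3064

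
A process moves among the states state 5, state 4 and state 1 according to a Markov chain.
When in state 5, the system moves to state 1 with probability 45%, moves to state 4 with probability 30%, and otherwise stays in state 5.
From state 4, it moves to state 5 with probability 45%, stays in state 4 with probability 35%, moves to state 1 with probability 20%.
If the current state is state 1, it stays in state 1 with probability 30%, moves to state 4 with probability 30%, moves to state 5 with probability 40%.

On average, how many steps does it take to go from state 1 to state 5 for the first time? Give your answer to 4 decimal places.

Let t(s) be the expected number of steps to first reach state 5 from state s, with t(state 5) = 0. Conditioning on the first step:
t(state 4) = 1 + 0.35·t(state 4) + 0.2·t(state 1)
t(state 1) = 1 + 0.3·t(state 4) + 0.3·t(state 1)
Solving: t(state 4) = 2.2785, t(state 1) = 2.4051.
Expected steps from state 1 to state 5: 2.4051.

2.4051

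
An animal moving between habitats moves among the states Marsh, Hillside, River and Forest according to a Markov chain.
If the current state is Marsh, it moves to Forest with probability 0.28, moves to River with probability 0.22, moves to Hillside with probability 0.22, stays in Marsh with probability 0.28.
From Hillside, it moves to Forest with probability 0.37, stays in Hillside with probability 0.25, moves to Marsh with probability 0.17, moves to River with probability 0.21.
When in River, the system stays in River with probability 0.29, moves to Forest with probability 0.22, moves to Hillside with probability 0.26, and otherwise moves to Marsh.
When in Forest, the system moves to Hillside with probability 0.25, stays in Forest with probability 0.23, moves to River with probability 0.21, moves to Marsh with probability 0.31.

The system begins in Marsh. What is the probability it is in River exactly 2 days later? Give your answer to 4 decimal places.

Propagate the distribution vector 2 days from Marsh.
After 0 days: (1.0000, 0.0000, 0.0000, 0.0000)
After 1 day: (0.2800, 0.2200, 0.2200, 0.2800)
After 2 days: (0.2532, 0.2438, 0.2304, 0.2726)
P(in River after 2 days) = 0.2304

0.2304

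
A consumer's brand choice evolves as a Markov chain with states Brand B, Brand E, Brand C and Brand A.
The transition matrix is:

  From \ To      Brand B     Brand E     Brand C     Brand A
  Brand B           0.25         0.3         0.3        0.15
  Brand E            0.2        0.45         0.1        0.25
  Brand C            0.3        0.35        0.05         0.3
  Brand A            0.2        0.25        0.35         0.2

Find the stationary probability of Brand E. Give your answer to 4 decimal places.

0.3510

Let the stationary distribution be π with π = πP and π_1 + π_2 + π_3 + π_4 = 1.
π_1 = 0.25·π_1 + 0.2·π_2 + 0.3·π_3 + 0.2·π_4
π_2 = 0.3·π_1 + 0.45·π_2 + 0.35·π_3 + 0.25·π_4
π_3 = 0.3·π_1 + 0.1·π_2 + 0.05·π_3 + 0.35·π_4
Solving with the normalization constraint gives π = (0.2308, 0.3510, 0.1928, 0.2253).
So the stationary probability of Brand E is 0.3510.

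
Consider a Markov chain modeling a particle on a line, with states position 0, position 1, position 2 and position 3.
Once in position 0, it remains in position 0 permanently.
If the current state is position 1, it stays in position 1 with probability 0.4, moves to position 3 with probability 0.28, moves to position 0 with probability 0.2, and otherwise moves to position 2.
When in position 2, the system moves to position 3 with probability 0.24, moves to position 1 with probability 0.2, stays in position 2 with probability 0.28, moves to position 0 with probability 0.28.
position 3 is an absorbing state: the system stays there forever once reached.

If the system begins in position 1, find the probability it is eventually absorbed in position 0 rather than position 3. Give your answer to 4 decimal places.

0.4353

Let h(s) be the probability of absorption at position 0 starting from transient state s. Then h(position 0) = 1 and h(position 3) = 0. By first-step analysis:
h(position 1) = 0.2·1 + 0.4·h(position 1) + 0.12·h(position 2) + 0.28·0
h(position 2) = 0.28·1 + 0.2·h(position 1) + 0.28·h(position 2) + 0.24·0
Solving: h(position 1) = 0.4353, h(position 2) = 0.5098.
Starting from position 1, the probability is 0.4353.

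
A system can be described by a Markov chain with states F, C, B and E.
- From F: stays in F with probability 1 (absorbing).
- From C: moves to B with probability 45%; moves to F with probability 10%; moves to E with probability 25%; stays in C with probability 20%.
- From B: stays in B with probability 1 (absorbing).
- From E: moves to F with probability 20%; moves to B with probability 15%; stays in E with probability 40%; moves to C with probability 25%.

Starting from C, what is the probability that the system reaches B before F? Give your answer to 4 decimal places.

0.7365

Let h(s) be the probability of absorption at B starting from transient state s. Then h(B) = 1 and h(F) = 0. By first-step analysis:
h(C) = 0.1·0 + 0.2·h(C) + 0.45·1 + 0.25·h(E)
h(E) = 0.2·0 + 0.25·h(C) + 0.15·1 + 0.4·h(E)
Solving: h(C) = 0.7365, h(E) = 0.5569.
Starting from C, the probability is 0.7365.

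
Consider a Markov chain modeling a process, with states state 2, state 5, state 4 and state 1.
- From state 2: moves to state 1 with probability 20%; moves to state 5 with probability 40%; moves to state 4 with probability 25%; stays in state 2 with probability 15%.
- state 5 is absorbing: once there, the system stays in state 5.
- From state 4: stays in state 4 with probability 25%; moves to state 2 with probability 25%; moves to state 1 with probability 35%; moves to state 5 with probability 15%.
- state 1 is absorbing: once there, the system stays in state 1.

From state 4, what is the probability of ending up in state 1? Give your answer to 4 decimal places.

Let h(s) be the probability of absorption at state 1 starting from transient state s. Then h(state 1) = 1 and h(state 5) = 0. By first-step analysis:
h(state 2) = 0.15·h(state 2) + 0.4·0 + 0.25·h(state 4) + 0.2·1
h(state 4) = 0.25·h(state 2) + 0.15·0 + 0.25·h(state 4) + 0.35·1
Solving: h(state 2) = 0.4130, h(state 4) = 0.6043.
Starting from state 4, the probability is 0.6043.

0.6043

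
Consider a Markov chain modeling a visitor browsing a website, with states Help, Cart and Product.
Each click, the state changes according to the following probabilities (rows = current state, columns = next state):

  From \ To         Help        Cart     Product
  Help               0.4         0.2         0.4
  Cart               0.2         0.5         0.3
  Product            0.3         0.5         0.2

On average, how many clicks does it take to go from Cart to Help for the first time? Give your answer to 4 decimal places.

Let t(s) be the expected number of clicks to first reach Help from state s, with t(Help) = 0. Conditioning on the first click:
t(Cart) = 1 + 0.5·t(Cart) + 0.3·t(Product)
t(Product) = 1 + 0.5·t(Cart) + 0.2·t(Product)
Solving: t(Cart) = 4.4000, t(Product) = 4.0000.
Expected clicks from Cart to Help: 4.4000.

4.4000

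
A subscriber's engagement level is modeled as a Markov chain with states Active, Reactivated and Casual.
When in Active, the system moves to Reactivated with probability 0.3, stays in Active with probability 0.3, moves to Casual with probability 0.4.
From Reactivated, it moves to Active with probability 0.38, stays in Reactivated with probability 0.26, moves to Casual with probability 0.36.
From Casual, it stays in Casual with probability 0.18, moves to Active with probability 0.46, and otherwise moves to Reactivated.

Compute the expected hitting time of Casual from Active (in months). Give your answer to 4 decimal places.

2.5743

Let t(s) be the expected number of months to first reach Casual from state s, with t(Casual) = 0. Conditioning on the first month:
t(Active) = 1 + 0.3·t(Active) + 0.3·t(Reactivated)
t(Reactivated) = 1 + 0.38·t(Active) + 0.26·t(Reactivated)
Solving: t(Active) = 2.5743, t(Reactivated) = 2.6733.
Expected months from Active to Casual: 2.5743.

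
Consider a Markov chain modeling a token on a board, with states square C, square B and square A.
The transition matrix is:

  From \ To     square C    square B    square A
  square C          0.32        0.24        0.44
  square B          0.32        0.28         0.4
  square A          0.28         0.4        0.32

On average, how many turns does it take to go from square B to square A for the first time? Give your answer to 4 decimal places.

2.4225

Let t(s) be the expected number of turns to first reach square A from state s, with t(square A) = 0. Conditioning on the first turn:
t(square C) = 1 + 0.32·t(square C) + 0.24·t(square B)
t(square B) = 1 + 0.32·t(square C) + 0.28·t(square B)
Solving: t(square C) = 2.3256, t(square B) = 2.4225.
Expected turns from square B to square A: 2.4225.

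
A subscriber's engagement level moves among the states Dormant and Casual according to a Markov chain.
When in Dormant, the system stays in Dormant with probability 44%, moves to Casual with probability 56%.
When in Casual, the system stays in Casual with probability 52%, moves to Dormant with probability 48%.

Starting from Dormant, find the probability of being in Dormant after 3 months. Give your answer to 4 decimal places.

0.4615

Propagate the distribution vector 3 months from Dormant.
After 0 months: (1.0000, 0.0000)
After 1 month: (0.4400, 0.5600)
After 2 months: (0.4624, 0.5376)
After 3 months: (0.4615, 0.5385)
P(in Dormant after 3 months) = 0.4615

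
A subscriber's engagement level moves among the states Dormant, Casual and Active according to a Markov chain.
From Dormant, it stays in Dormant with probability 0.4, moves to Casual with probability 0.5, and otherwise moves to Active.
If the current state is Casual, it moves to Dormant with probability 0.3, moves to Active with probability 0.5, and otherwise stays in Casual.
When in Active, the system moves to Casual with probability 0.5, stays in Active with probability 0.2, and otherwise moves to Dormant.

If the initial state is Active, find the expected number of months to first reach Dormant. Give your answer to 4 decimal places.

3.3333

Let t(s) be the expected number of months to first reach Dormant from state s, with t(Dormant) = 0. Conditioning on the first month:
t(Casual) = 1 + 0.2·t(Casual) + 0.5·t(Active)
t(Active) = 1 + 0.5·t(Casual) + 0.2·t(Active)
Solving: t(Casual) = 3.3333, t(Active) = 3.3333.
Expected months from Active to Dormant: 3.3333.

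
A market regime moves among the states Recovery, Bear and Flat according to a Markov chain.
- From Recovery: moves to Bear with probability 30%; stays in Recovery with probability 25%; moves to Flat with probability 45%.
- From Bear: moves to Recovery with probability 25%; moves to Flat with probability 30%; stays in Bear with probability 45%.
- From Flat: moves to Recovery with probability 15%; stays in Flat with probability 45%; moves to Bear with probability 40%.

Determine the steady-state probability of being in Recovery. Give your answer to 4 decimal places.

0.2110

Let the stationary distribution be π with π = πP and π_1 + π_2 + π_3 = 1.
π_1 = 0.25·π_1 + 0.25·π_2 + 0.15·π_3
π_2 = 0.3·π_1 + 0.45·π_2 + 0.4·π_3
Solving with the normalization constraint gives π = (0.2110, 0.3988, 0.3902).
So the stationary probability of Recovery is 0.2110.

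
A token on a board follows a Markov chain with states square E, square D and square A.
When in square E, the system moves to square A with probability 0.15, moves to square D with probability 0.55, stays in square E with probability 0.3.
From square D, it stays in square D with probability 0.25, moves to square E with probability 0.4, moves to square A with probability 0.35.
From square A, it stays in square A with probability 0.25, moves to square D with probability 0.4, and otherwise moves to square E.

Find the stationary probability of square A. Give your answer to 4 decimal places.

Let the stationary distribution be π with π = πP and π_1 + π_2 + π_3 = 1.
π_1 = 0.3·π_1 + 0.4·π_2 + 0.35·π_3
π_2 = 0.55·π_1 + 0.25·π_2 + 0.4·π_3
Solving with the normalization constraint gives π = (0.3521, 0.3938, 0.2542).
So the stationary probability of square A is 0.2542.

0.2542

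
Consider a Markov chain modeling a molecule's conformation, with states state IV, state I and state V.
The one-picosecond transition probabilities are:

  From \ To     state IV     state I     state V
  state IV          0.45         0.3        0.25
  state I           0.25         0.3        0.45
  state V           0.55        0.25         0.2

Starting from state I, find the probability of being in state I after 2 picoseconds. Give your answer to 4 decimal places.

Sum over the intermediate state after 1 picosecond:
P = P(state I→state IV)·P(state IV→state I) + P(state I→state I)·P(state I→state I) + P(state I→state V)·P(state V→state I)
  = 0.25×0.3 + 0.3×0.3 + 0.45×0.25
  = 0.0750 + 0.0900 + 0.1125 = 0.2775

0.2775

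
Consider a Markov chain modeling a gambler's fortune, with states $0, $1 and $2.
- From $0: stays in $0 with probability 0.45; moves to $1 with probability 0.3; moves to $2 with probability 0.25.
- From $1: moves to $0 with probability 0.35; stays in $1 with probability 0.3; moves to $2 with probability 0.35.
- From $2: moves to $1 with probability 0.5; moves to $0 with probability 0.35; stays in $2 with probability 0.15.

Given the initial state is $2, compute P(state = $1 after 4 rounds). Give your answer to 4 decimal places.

0.3509

Propagate the distribution vector 4 rounds from $2.
After 0 rounds: (0.0000, 0.0000, 1.0000)
After 1 round: (0.3500, 0.5000, 0.1500)
After 2 rounds: (0.3850, 0.3300, 0.2850)
After 3 rounds: (0.3885, 0.3570, 0.2545)
After 4 rounds: (0.3889, 0.3509, 0.2603)
P(in $1 after 4 rounds) = 0.3509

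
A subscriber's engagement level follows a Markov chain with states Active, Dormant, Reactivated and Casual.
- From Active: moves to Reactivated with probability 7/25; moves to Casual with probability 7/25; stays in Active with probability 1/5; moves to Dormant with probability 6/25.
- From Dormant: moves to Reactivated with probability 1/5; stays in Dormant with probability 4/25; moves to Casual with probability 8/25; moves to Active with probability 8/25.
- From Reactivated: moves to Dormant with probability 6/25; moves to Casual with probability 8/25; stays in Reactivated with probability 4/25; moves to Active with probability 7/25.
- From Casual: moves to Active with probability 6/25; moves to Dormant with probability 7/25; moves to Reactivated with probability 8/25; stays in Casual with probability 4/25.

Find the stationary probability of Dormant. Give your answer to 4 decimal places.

Let the stationary distribution be π with π = πP and π_1 + π_2 + π_3 + π_4 = 1.
π_1 = 0.2·π_1 + 0.32·π_2 + 0.28·π_3 + 0.24·π_4
π_2 = 0.24·π_1 + 0.16·π_2 + 0.24·π_3 + 0.28·π_4
π_3 = 0.28·π_1 + 0.2·π_2 + 0.16·π_3 + 0.32·π_4
Solving with the normalization constraint gives π = (0.2580, 0.2321, 0.2430, 0.2670).
So the stationary probability of Dormant is 0.2321.

0.2321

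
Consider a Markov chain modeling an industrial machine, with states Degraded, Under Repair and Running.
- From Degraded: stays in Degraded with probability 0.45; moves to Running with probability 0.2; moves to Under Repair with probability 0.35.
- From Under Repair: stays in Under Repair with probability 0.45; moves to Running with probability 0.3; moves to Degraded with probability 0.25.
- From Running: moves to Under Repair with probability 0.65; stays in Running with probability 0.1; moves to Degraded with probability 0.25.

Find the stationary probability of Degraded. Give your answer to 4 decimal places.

0.3125

Let the stationary distribution be π with π = πP and π_1 + π_2 + π_3 = 1.
π_1 = 0.45·π_1 + 0.25·π_2 + 0.25·π_3
π_2 = 0.35·π_1 + 0.45·π_2 + 0.65·π_3
Solving with the normalization constraint gives π = (0.3125, 0.4635, 0.2240).
So the stationary probability of Degraded is 0.3125.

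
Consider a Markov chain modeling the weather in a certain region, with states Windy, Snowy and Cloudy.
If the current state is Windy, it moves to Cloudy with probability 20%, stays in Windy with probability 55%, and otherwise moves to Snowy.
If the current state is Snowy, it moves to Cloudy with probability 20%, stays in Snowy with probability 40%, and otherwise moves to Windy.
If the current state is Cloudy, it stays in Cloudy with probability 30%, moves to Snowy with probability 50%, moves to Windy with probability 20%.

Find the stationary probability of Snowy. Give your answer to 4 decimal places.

0.3595

Let the stationary distribution be π with π = πP and π_1 + π_2 + π_3 = 1.
π_1 = 0.55·π_1 + 0.4·π_2 + 0.2·π_3
π_2 = 0.25·π_1 + 0.4·π_2 + 0.5·π_3
Solving with the normalization constraint gives π = (0.4183, 0.3595, 0.2222).
So the stationary probability of Snowy is 0.3595.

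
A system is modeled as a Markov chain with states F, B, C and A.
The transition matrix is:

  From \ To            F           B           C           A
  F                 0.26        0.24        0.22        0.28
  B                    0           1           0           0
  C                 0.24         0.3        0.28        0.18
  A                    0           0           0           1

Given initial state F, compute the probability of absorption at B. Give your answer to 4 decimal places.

Let h(s) be the probability of absorption at B starting from transient state s. Then h(B) = 1 and h(A) = 0. By first-step analysis:
h(F) = 0.26·h(F) + 0.24·1 + 0.22·h(C) + 0.28·0
h(C) = 0.24·h(F) + 0.3·1 + 0.28·h(C) + 0.18·0
Solving: h(F) = 0.4975, h(C) = 0.5825.
Starting from F, the probability is 0.4975.

0.4975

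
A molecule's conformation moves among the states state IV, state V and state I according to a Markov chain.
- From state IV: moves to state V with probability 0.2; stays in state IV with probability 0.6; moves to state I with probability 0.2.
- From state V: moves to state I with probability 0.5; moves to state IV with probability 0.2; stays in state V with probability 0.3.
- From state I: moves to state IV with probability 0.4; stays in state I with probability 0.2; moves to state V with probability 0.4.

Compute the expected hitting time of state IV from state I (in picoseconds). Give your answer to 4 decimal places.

3.0556

Let t(s) be the expected number of picoseconds to first reach state IV from state s, with t(state IV) = 0. Conditioning on the first picosecond:
t(state V) = 1 + 0.3·t(state V) + 0.5·t(state I)
t(state I) = 1 + 0.4·t(state V) + 0.2·t(state I)
Solving: t(state V) = 3.6111, t(state I) = 3.0556.
Expected picoseconds from state I to state IV: 3.0556.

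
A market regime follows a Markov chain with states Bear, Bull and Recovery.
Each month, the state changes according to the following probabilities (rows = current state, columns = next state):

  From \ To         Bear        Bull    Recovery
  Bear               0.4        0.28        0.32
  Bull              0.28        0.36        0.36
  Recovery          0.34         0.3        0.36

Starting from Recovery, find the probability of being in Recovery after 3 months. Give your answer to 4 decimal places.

0.3463

Propagate the distribution vector 3 months from Recovery.
After 0 months: (0.0000, 0.0000, 1.0000)
After 1 month: (0.3400, 0.3000, 0.3600)
After 2 months: (0.3424, 0.3112, 0.3464)
After 3 months: (0.3419, 0.3118, 0.3463)
P(in Recovery after 3 months) = 0.3463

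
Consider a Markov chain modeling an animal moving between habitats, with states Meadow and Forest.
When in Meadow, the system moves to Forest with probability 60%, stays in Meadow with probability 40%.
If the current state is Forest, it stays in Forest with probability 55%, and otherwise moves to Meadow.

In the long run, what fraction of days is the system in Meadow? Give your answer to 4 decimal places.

Let the stationary distribution be π with π = πP and π_1 + π_2 = 1.
π_1 = 0.4·π_1 + 0.45·π_2
Solving with the normalization constraint gives π = (0.4286, 0.5714).
So the stationary probability of Meadow is 0.4286.

0.4286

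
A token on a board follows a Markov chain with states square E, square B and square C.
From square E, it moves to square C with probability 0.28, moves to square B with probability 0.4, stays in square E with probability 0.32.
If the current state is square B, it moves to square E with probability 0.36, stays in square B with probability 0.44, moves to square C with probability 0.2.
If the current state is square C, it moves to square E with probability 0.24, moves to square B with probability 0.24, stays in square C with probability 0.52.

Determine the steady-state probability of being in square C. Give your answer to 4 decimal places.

0.3304

Let the stationary distribution be π with π = πP and π_1 + π_2 + π_3 = 1.
π_1 = 0.32·π_1 + 0.36·π_2 + 0.24·π_3
π_2 = 0.4·π_1 + 0.44·π_2 + 0.24·π_3
Solving with the normalization constraint gives π = (0.3080, 0.3616, 0.3304).
So the stationary probability of square C is 0.3304.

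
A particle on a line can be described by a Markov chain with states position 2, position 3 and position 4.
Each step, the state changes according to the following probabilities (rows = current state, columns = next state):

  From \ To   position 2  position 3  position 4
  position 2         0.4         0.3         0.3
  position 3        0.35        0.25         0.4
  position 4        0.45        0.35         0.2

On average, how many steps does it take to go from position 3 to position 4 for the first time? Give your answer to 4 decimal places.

2.7536

Let t(s) be the expected number of steps to first reach position 4 from state s, with t(position 4) = 0. Conditioning on the first step:
t(position 2) = 1 + 0.4·t(position 2) + 0.3·t(position 3)
t(position 3) = 1 + 0.35·t(position 2) + 0.25·t(position 3)
Solving: t(position 2) = 3.0435, t(position 3) = 2.7536.
Expected steps from position 3 to position 4: 2.7536.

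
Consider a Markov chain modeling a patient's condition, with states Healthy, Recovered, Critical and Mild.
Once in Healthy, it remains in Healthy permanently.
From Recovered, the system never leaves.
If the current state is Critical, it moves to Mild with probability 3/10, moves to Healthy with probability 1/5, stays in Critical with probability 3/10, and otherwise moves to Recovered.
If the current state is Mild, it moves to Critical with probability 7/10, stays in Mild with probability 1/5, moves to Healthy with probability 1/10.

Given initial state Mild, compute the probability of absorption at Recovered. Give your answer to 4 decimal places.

Let h(s) be the probability of absorption at Recovered starting from transient state s. Then h(Recovered) = 1 and h(Healthy) = 0. By first-step analysis:
h(Critical) = 0.2·0 + 0.2·1 + 0.3·h(Critical) + 0.3·h(Mild)
h(Mild) = 0.1·0 + 0.7·h(Critical) + 0.2·h(Mild)
Solving: h(Critical) = 0.4571, h(Mild) = 0.4000.
Starting from Mild, the probability is 0.4000.

0.4000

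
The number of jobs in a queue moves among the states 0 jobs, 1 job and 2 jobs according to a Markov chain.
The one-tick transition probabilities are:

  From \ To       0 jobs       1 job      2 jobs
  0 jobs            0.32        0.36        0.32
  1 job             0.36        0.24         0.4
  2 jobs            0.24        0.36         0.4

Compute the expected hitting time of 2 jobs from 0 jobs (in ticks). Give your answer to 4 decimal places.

2.8926

Let t(s) be the expected number of ticks to first reach 2 jobs from state s, with t(2 jobs) = 0. Conditioning on the first tick:
t(0 jobs) = 1 + 0.32·t(0 jobs) + 0.36·t(1 job)
t(1 job) = 1 + 0.36·t(0 jobs) + 0.24·t(1 job)
Solving: t(0 jobs) = 2.8926, t(1 job) = 2.6860.
Expected ticks from 0 jobs to 2 jobs: 2.8926.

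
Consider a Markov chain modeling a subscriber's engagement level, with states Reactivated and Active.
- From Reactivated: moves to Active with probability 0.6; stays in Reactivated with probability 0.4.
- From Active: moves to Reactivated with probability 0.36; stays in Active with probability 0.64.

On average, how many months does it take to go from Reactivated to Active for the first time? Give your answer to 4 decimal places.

Let t(s) be the expected number of months to first reach Active from state s, with t(Active) = 0. Conditioning on the first month:
t(Reactivated) = 1 + 0.4·t(Reactivated)
Solving: t(Reactivated) = 1.6667.
Expected months from Reactivated to Active: 1.6667.

1.6667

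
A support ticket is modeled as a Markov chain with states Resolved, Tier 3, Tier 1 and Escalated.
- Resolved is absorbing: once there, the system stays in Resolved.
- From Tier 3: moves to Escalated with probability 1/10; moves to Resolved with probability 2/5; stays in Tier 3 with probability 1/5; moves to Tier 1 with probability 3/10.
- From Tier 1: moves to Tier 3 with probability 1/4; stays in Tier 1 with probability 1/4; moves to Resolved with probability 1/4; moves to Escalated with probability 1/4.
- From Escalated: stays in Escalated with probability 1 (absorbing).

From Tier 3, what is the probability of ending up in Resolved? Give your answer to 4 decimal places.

Let h(s) be the probability of absorption at Resolved starting from transient state s. Then h(Resolved) = 1 and h(Escalated) = 0. By first-step analysis:
h(Tier 3) = 0.4·1 + 0.2·h(Tier 3) + 0.3·h(Tier 1) + 0.1·0
h(Tier 1) = 0.25·1 + 0.25·h(Tier 3) + 0.25·h(Tier 1) + 0.25·0
Solving: h(Tier 3) = 0.7143, h(Tier 1) = 0.5714.
Starting from Tier 3, the probability is 0.7143.

0.7143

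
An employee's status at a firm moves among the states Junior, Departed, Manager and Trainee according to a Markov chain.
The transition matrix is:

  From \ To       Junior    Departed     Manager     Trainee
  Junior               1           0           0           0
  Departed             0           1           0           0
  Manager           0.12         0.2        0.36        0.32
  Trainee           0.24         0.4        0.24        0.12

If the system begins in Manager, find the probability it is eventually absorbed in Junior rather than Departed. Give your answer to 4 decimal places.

Let h(s) be the probability of absorption at Junior starting from transient state s. Then h(Junior) = 1 and h(Departed) = 0. By first-step analysis:
h(Manager) = 0.12·1 + 0.2·0 + 0.36·h(Manager) + 0.32·h(Trainee)
h(Trainee) = 0.24·1 + 0.4·0 + 0.24·h(Manager) + 0.12·h(Trainee)
Solving: h(Manager) = 0.3750, h(Trainee) = 0.3750.
Starting from Manager, the probability is 0.3750.

0.3750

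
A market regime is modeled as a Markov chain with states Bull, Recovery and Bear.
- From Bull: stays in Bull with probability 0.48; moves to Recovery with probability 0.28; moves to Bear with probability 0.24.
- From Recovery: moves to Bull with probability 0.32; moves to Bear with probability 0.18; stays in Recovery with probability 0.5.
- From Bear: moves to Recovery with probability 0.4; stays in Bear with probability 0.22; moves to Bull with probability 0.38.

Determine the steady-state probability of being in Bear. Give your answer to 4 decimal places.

Let the stationary distribution be π with π = πP and π_1 + π_2 + π_3 = 1.
π_1 = 0.48·π_1 + 0.32·π_2 + 0.38·π_3
π_2 = 0.28·π_1 + 0.5·π_2 + 0.4·π_3
Solving with the normalization constraint gives π = (0.3961, 0.3916, 0.2123).
So the stationary probability of Bear is 0.2123.

0.2123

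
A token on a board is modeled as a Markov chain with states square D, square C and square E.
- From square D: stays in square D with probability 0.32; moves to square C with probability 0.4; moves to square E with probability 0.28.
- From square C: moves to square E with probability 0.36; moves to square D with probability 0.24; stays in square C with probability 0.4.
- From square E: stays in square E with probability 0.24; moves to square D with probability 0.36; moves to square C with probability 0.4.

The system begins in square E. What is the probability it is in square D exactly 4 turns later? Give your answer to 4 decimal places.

Propagate the distribution vector 4 turns from square E.
After 0 turns: (0.0000, 0.0000, 1.0000)
After 1 turn: (0.3600, 0.4000, 0.2400)
After 2 turns: (0.2976, 0.4000, 0.3024)
After 3 turns: (0.3001, 0.4000, 0.2999)
After 4 turns: (0.3000, 0.4000, 0.3000)
P(in square D after 4 turns) = 0.3000

0.3000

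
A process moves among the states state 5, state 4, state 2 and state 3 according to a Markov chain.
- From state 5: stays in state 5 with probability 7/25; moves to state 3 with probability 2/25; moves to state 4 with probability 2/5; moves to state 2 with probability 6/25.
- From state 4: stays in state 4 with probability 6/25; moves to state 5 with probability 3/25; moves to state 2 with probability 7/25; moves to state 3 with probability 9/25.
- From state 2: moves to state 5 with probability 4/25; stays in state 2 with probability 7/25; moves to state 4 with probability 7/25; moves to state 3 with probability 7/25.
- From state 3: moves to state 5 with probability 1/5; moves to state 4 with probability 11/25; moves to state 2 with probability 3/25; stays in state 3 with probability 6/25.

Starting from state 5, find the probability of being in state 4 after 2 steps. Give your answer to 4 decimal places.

Propagate the distribution vector 2 steps from state 5.
After 0 steps: (1.0000, 0.0000, 0.0000, 0.0000)
After 1 step: (0.2800, 0.4000, 0.2400, 0.0800)
After 2 steps: (0.1808, 0.3104, 0.2560, 0.2528)
P(in state 4 after 2 steps) = 0.3104

0.3104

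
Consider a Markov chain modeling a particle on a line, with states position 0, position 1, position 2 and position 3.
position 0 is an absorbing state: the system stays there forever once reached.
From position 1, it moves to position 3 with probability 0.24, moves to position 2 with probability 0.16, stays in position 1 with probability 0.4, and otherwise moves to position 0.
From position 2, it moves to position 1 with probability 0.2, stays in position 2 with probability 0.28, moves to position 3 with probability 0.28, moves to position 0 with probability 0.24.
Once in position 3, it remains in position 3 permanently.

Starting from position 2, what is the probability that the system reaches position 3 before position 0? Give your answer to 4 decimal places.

0.5400

Let h(s) be the probability of absorption at position 3 starting from transient state s. Then h(position 3) = 1 and h(position 0) = 0. By first-step analysis:
h(position 1) = 0.2·0 + 0.4·h(position 1) + 0.16·h(position 2) + 0.24·1
h(position 2) = 0.24·0 + 0.2·h(position 1) + 0.28·h(position 2) + 0.28·1
Solving: h(position 1) = 0.5440, h(position 2) = 0.5400.
Starting from position 2, the probability is 0.5400.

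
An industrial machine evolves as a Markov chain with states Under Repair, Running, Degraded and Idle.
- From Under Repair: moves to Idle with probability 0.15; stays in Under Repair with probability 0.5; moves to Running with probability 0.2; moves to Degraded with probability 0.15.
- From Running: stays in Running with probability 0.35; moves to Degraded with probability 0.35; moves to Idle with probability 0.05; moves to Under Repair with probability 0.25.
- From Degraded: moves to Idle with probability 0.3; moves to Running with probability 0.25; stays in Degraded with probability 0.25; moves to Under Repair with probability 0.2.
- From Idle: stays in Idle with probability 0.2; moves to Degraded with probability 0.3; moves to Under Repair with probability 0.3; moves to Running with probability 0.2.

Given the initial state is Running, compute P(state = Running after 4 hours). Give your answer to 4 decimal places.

0.2508

Propagate the distribution vector 4 hours from Running.
After 0 hours: (0.0000, 1.0000, 0.0000, 0.0000)
After 1 hour: (0.2500, 0.3500, 0.3500, 0.0500)
After 2 hours: (0.2975, 0.2700, 0.2625, 0.1700)
After 3 hours: (0.3198, 0.2536, 0.2558, 0.1709)
After 4 hours: (0.3257, 0.2508, 0.2519, 0.1715)
P(in Running after 4 hours) = 0.2508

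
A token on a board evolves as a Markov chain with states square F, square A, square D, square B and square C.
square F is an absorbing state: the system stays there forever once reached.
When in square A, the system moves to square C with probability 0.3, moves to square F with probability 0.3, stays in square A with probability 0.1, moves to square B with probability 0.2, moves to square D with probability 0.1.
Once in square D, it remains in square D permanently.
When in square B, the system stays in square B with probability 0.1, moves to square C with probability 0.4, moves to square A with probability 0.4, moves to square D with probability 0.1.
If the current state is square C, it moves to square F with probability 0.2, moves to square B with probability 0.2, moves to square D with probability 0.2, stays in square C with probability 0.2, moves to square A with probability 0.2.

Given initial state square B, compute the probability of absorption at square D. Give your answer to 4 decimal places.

Let h(s) be the probability of absorption at square D starting from transient state s. Then h(square D) = 1 and h(square F) = 0. By first-step analysis:
h(square A) = 0.3·0 + 0.1·h(square A) + 0.1·1 + 0.2·h(square B) + 0.3·h(square C)
h(square B) = 0.4·h(square A) + 0.1·1 + 0.1·h(square B) + 0.4·h(square C)
h(square C) = 0.2·0 + 0.2·h(square A) + 0.2·1 + 0.2·h(square B) + 0.2·h(square C)
Solving: h(square A) = 0.3732, h(square B) = 0.4833, h(square C) = 0.4641.
Starting from square B, the probability is 0.4833.

0.4833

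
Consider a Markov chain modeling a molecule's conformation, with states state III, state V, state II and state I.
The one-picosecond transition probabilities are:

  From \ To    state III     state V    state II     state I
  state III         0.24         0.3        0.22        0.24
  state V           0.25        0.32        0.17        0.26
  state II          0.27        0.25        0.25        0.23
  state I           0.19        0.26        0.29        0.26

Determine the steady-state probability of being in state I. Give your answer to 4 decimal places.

Let the stationary distribution be π with π = πP and π_1 + π_2 + π_3 + π_4 = 1.
π_1 = 0.24·π_1 + 0.25·π_2 + 0.27·π_3 + 0.19·π_4
π_2 = 0.3·π_1 + 0.32·π_2 + 0.25·π_3 + 0.26·π_4
π_3 = 0.22·π_1 + 0.17·π_2 + 0.25·π_3 + 0.29·π_4
Solving with the normalization constraint gives π = (0.2373, 0.2842, 0.2301, 0.2484).
So the stationary probability of state I is 0.2484.

0.2484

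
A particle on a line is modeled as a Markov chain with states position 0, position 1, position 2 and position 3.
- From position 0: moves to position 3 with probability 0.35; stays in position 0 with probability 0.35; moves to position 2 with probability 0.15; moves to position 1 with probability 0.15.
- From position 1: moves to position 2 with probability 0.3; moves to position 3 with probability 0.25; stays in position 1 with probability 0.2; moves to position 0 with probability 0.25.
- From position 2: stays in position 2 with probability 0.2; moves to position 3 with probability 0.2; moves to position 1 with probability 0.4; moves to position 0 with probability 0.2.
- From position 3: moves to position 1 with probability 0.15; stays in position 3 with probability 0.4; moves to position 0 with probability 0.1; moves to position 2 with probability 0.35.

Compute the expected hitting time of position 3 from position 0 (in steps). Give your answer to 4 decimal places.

Let t(s) be the expected number of steps to first reach position 3 from state s, with t(position 3) = 0. Conditioning on the first step:
t(position 0) = 1 + 0.35·t(position 0) + 0.15·t(position 1) + 0.15·t(position 2)
t(position 1) = 1 + 0.25·t(position 0) + 0.2·t(position 1) + 0.3·t(position 2)
t(position 2) = 1 + 0.2·t(position 0) + 0.4·t(position 1) + 0.2·t(position 2)
Solving: t(position 0) = 3.3269, t(position 1) = 3.7788, t(position 2) = 3.9712.
Expected steps from position 0 to position 3: 3.3269.

3.3269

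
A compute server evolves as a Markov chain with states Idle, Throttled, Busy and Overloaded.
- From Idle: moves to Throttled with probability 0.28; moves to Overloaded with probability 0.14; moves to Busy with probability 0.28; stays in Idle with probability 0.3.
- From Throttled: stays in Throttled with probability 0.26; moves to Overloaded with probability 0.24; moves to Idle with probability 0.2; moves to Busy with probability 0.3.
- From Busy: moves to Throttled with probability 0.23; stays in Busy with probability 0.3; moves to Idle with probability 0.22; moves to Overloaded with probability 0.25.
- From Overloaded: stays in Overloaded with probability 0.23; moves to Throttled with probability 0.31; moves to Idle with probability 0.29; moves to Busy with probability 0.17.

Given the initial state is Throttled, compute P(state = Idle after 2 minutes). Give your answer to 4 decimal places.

Propagate the distribution vector 2 minutes from Throttled.
After 0 minutes: (0.0000, 1.0000, 0.0000, 0.0000)
After 1 minute: (0.2000, 0.2600, 0.3000, 0.2400)
After 2 minutes: (0.2476, 0.2670, 0.2648, 0.2206)
P(in Idle after 2 minutes) = 0.2476

0.2476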